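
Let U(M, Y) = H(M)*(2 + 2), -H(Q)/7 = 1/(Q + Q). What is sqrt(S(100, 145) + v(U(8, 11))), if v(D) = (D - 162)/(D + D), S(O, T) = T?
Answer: sqrt(37590)/14 ≈ 13.849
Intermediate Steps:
H(Q) = -7/(2*Q) (H(Q) = -7/(Q + Q) = -7*1/(2*Q) = -7/(2*Q))
U(M, Y) = -14/M (U(M, Y) = (-7/(2*M))*(2 + 2) = -7/(2*M)*4 = -14/M)
v(D) = (-162 + D)/(2*D) (v(D) = (-162 + D)/((2*D)) = (-162 + D)*(1/(2*D)) = (-162 + D)/(2*D))
sqrt(S(100, 145) + v(U(8, 11))) = sqrt(145 + (-162 - 14/8)/(2*((-14/8)))) = sqrt(145 + (-162 - 14*1/8)/(2*((-14*1/8)))) = sqrt(145 + (-162 - 7/4)/(2*(-7/4))) = sqrt(145 + (1/2)*(-4/7)*(-655/4)) = sqrt(145 + 655/14) = sqrt(2685/14) = sqrt(37590)/14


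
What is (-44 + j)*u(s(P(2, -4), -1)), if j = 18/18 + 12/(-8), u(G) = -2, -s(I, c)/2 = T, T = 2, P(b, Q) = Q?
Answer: 89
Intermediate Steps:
s(I, c) = -4 (s(I, c) = -2*2 = -4)
j = -½ (j = 18*(1/18) + 12*(-⅛) = 1 - 3/2 = -½ ≈ -0.50000)
(-44 + j)*u(s(P(2, -4), -1)) = (-44 - ½)*(-2) = -89/2*(-2) = 89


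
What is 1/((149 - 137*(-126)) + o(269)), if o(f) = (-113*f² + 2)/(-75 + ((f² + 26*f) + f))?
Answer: 79549/1376850848 ≈ 5.7776e-5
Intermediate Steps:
o(f) = (2 - 113*f²)/(-75 + f² + 27*f) (o(f) = (2 - 113*f²)/(-75 + (f² + 27*f)) = (2 - 113*f²)/(-75 + f² + 27*f))
1/((149 - 137*(-126)) + o(269)) = 1/((149 - 137*(-126)) + (2 - 113*269²)/(-75 + 269² + 27*269)) = 1/((149 + 17262) + (2 - 113*72361)/(-75 + 72361 + 7263)) = 1/(17411 + (2 - 8176793)/79549) = 1/(17411 + (1/79549)*(-8176791)) = 1/(17411 - 8176791/79549) = 1/(1376850848/79549) = 79549/1376850848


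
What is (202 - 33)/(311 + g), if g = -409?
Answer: -169/98 ≈ -1.7245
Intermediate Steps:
(202 - 33)/(311 + g) = (202 - 33)/(311 - 409) = 169/(-98) = 169*(-1/98) = -169/98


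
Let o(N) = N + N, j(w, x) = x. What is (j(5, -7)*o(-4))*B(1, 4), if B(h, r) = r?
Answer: 224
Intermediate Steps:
o(N) = 2*N
(j(5, -7)*o(-4))*B(1, 4) = -14*(-4)*4 = -7*(-8)*4 = 56*4 = 224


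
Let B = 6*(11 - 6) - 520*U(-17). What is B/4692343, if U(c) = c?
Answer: 8870/4692343 ≈ 0.0018903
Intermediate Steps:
B = 8870 (B = 6*(11 - 6) - 520*(-17) = 6*5 + 8840 = 30 + 8840 = 8870)
B/4692343 = 8870/4692343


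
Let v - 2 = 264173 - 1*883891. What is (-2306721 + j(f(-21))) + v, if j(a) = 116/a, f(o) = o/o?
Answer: -2926321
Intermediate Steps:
f(o) = 1
v = -619716 (v = 2 + (264173 - 1*883891) = 2 + (264173 - 883891) = 2 - 619718 = -619716)
(-2306721 + j(f(-21))) + v = (-2306721 + 116/1) - 619716 = (-2306721 + 116*1) - 619716 = (-2306721 + 116) - 619716 = -2306605 - 619716 = -2926321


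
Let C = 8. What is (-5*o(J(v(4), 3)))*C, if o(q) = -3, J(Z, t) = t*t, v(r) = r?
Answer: 120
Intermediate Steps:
J(Z, t) = t²
(-5*o(J(v(4), 3)))*C = -5*(-3)*8 = 15*8 = 120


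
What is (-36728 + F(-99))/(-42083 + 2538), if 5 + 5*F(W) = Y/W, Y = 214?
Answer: 18181069/19574775 ≈ 0.92880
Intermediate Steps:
F(W) = -1 + 214/(5*W) (F(W) = -1 + (214/W)/5 = -1 + 214/(5*W))
(-36728 + F(-99))/(-42083 + 2538) = (-36728 + (214/5 - 1*(-99))/(-99))/(-42083 + 2538) = (-36728 - (214/5 + 99)/99)/(-39545) = (-36728 - 1/99*709/5)*(-1/39545) = (-36728 - 709/495)*(-1/39545) = -18181069/495*(-1/39545) = 18181069/19574775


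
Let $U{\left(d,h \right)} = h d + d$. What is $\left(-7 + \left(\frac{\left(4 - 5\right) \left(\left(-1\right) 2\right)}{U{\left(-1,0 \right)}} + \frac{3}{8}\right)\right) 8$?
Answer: $-69$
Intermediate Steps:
$U{\left(d,h \right)} = d + d h$ ($U{\left(d,h \right)} = d h + d = d + d h$)
$\left(-7 + \left(\frac{\left(4 - 5\right) \left(\left(-1\right) 2\right)}{U{\left(-1,0 \right)}} + \frac{3}{8}\right)\right) 8 = \left(-7 + \left(\frac{\left(4 - 5\right) \left(\left(-1\right) 2\right)}{\left(-1\right) \left(1 + 0\right)} + \frac{3}{8}\right)\right) 8 = \left(-7 + \left(\frac{\left(-1\right) \left(-2\right)}{\left(-1\right) 1} + 3 \cdot \frac{1}{8}\right)\right) 8 = \left(-7 + \left(\frac{2}{-1} + \frac{3}{8}\right)\right) 8 = \left(-7 + \left(2 \left(-1\right) + \frac{3}{8}\right)\right) 8 = \left(-7 + \left(-2 + \frac{3}{8}\right)\right) 8 = \left(-7 - \frac{13}{8}\right) 8 = \left(- \frac{69}{8}\right) 8 = -69$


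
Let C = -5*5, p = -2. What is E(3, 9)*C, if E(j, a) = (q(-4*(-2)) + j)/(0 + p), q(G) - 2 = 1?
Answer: 75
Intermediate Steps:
q(G) = 3 (q(G) = 2 + 1 = 3)
E(j, a) = -3/2 - j/2 (E(j, a) = (3 + j)/(0 - 2) = (3 + j)/(-2) = (3 + j)*(-1/2) = -3/2 - j/2)
C = -25
E(3, 9)*C = (-3/2 - 1/2*3)*(-25) = (-3/2 - 3/2)*(-25) = -3*(-25) = 75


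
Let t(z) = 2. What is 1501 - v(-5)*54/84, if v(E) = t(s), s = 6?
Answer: 10498/7 ≈ 1499.7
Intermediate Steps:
v(E) = 2
1501 - v(-5)*54/84 = 1501 - 2*54/84 = 1501 - 2*54*(1/84) = 1501 - 2*9/14 = 1501 - 1*9/7 = 1501 - 9/7 = 10498/7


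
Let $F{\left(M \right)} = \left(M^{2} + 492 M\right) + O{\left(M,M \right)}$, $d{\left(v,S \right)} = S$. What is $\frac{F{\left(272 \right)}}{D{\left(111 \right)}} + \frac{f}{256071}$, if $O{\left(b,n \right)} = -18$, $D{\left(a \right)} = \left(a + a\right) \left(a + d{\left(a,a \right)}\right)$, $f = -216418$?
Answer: $\frac{7090508063}{2103367194} \approx 3.371$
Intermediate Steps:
$D{\left(a \right)} = 4 a^{2}$ ($D{\left(a \right)} = \left(a + a\right) \left(a + a\right) = 2 a 2 a = 4 a^{2}$)
$F{\left(M \right)} = -18 + M^{2} + 492 M$ ($F{\left(M \right)} = \left(M^{2} + 492 M\right) - 18 = -18 + M^{2} + 492 M$)
$\frac{F{\left(272 \right)}}{D{\left(111 \right)}} + \frac{f}{256071} = \frac{-18 + 272^{2} + 492 \cdot 272}{4 \cdot 111^{2}} - \frac{216418}{256071} = \frac{-18 + 73984 + 133824}{4 \cdot 12321} - \frac{216418}{256071} = \frac{207790}{49284} - \frac{216418}{256071} = 207790 \cdot \frac{1}{49284} - \frac{216418}{256071} = \frac{103895}{24642} - \frac{216418}{256071} = \frac{7090508063}{2103367194}$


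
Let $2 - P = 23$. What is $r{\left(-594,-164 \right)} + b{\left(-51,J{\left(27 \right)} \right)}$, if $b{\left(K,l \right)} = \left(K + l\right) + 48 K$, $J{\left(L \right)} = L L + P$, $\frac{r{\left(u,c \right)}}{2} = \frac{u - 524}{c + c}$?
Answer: $- \frac{146303}{82} \approx -1784.2$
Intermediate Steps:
$P = -21$ ($P = 2 - 23 = -21$)
$r{\left(u,c \right)} = \frac{-524 + u}{c}$ ($r{\left(u,c \right)} = 2 \frac{u - 524}{c + c} = 2 \frac{-524 + u}{2 c} = \frac{-524 + u}{c}$)
$J{\left(L \right)} = -21 + L^{2}$ ($J{\left(L \right)} = L L - 21 = L^{2} - 21 = -21 + L^{2}$)
$b{\left(K,l \right)} = l + 49 K$
$r{\left(-594,-164 \right)} + b{\left(-51,J{\left(27 \right)} \right)} = \frac{-524 - 594}{-164} + \left(\left(-21 + 27^{2}\right) + 49 \left(-51\right)\right) = \left(- \frac{1}{164}\right) \left(-1118\right) + \left(\left(-21 + 729\right) - 2499\right) = \frac{559}{82} + \left(708 - 2499\right) = \frac{559}{82} - 1791 = - \frac{146303}{82}$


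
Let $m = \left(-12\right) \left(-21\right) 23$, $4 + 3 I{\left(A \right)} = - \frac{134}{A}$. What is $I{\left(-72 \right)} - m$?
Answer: $- \frac{626045}{108} \approx -5796.7$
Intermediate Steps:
$I{\left(A \right)} = - \frac{4}{3} - \frac{134}{3 A}$ ($I{\left(A \right)} = - \frac{4}{3} + \frac{\left(-134\right) \frac{1}{A}}{3} = - \frac{4}{3} - \frac{134}{3 A}$)
$m = 5796$ ($m = 252 \cdot 23 = 5796$)
$I{\left(-72 \right)} - m = \frac{2 \left(-67 - -144\right)}{3 \left(-72\right)} - 5796 = \frac{2}{3} \left(- \frac{1}{72}\right) \left(-67 + 144\right) - 5796 = \frac{2}{3} \left(- \frac{1}{72}\right) 77 - 5796 = - \frac{77}{108} - 5796 = - \frac{626045}{108}$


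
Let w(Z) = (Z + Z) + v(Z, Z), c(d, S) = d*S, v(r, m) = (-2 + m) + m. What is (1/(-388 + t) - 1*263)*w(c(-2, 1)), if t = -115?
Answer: 1322900/503 ≈ 2630.0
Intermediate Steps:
v(r, m) = -2 + 2*m
c(d, S) = S*d
w(Z) = -2 + 4*Z (w(Z) = (Z + Z) + (-2 + 2*Z) = 2*Z + (-2 + 2*Z) = -2 + 4*Z)
(1/(-388 + t) - 1*263)*w(c(-2, 1)) = (1/(-388 - 115) - 1*263)*(-2 + 4*(1*(-2))) = (1/(-503) - 263)*(-2 + 4*(-2)) = (-1/503 - 263)*(-2 - 8) = -132290/503*(-10) = 1322900/503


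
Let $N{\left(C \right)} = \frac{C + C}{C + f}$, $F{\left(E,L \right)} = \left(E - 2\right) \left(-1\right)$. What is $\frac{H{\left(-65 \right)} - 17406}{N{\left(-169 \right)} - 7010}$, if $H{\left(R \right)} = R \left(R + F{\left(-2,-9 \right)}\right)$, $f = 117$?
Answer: $\frac{26882}{14007} \approx 1.9192$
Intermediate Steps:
$F{\left(E,L \right)} = 2 - E$ ($F{\left(E,L \right)} = \left(-2 + E\right) \left(-1\right) = 2 - E$)
$N{\left(C \right)} = \frac{2 C}{117 + C}$ ($N{\left(C \right)} = \frac{C + C}{C + 117} = \frac{2 C}{117 + C}$)
$H{\left(R \right)} = R \left(4 + R\right)$ ($H{\left(R \right)} = R \left(R + \left(2 - -2\right)\right) = R \left(R + \left(2 + 2\right)\right) = R \left(R + 4\right) = R \left(4 + R\right)$)
$\frac{H{\left(-65 \right)} - 17406}{N{\left(-169 \right)} - 7010} = \frac{- 65 \left(4 - 65\right) - 17406}{2 \left(-169\right) \frac{1}{117 - 169} - 7010} = \frac{\left(-65\right) \left(-61\right) - 17406}{2 \left(-169\right) \frac{1}{-52} - 7010} = \frac{3965 - 17406}{2 \left(-169\right) \left(- \frac{1}{52}\right) - 7010} = - \frac{13441}{\frac{13}{2} - 7010} = - \frac{13441}{- \frac{14007}{2}} = \left(-13441\right) \left(- \frac{2}{14007}\right) = \frac{26882}{14007}$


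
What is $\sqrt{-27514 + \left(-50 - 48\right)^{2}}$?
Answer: $3 i \sqrt{1990} \approx 133.83 i$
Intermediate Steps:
$\sqrt{-27514 + \left(-50 - 48\right)^{2}} = \sqrt{-27514 + \left(-98\right)^{2}} = \sqrt{-27514 + 9604} = \sqrt{-17910} = 3 i \sqrt{1990}$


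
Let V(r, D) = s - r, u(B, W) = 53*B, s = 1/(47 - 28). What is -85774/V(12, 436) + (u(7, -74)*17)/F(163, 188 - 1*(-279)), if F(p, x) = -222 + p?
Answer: 94720965/13393 ≈ 7072.4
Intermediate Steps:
s = 1/19 ≈ 0.052632
V(r, D) = 1/19 - r
-85774/V(12, 436) + (u(7, -74)*17)/F(163, 188 - 1*(-279)) = -85774/(1/19 - 1*12) + ((53*7)*17)/(-222 + 163) = -85774/(1/19 - 12) + (371*17)/(-59) = -85774/(-227/19) + 6307*(-1/59) = -85774*(-19/227) - 6307/59 = 1629706/227 - 6307/59 = 94720965/13393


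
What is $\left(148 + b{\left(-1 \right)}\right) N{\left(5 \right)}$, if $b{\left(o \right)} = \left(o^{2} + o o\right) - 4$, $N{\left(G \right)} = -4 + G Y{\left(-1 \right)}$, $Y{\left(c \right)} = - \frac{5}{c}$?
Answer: $3066$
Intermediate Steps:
$N{\left(G \right)} = -4 + 5 G$ ($N{\left(G \right)} = -4 + G \left(- \frac{5}{-1}\right) = -4 + G \left(\left(-5\right) \left(-1\right)\right) = -4 + G 5 = -4 + 5 G$)
$b{\left(o \right)} = -4 + 2 o^{2}$ ($b{\left(o \right)} = \left(o^{2} + o^{2}\right) - 4 = 2 o^{2} - 4 = -4 + 2 o^{2}$)
$\left(148 + b{\left(-1 \right)}\right) N{\left(5 \right)} = \left(148 - \left(4 - 2 \left(-1\right)^{2}\right)\right) \left(-4 + 5 \cdot 5\right) = \left(148 + \left(-4 + 2 \cdot 1\right)\right) \left(-4 + 25\right) = \left(148 + \left(-4 + 2\right)\right) 21 = \left(148 - 2\right) 21 = 146 \cdot 21 = 3066$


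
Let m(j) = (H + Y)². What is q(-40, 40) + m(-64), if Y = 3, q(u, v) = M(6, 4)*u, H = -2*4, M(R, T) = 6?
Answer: -215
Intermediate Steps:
H = -8
q(u, v) = 6*u
m(j) = 25 (m(j) = (-8 + 3)² = (-5)² = 25)
q(-40, 40) + m(-64) = 6*(-40) + 25 = -240 + 25 = -215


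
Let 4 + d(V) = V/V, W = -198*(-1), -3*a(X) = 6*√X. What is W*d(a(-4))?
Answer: -594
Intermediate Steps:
a(X) = -2*√X
W = 198
d(V) = -3 (d(V) = -4 + V/V = -4 + 1 = -3)
W*d(a(-4)) = 198*(-3) = -594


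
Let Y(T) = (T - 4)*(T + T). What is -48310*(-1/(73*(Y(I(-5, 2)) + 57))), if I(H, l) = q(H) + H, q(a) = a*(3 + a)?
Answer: 48310/4891 ≈ 9.8773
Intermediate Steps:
I(H, l) = H + H*(3 + H) (I(H, l) = H*(3 + H) + H = H + H*(3 + H))
Y(T) = 2*T*(-4 + T) (Y(T) = (-4 + T)*(2*T) = 2*T*(-4 + T))
-48310*(-1/(73*(Y(I(-5, 2)) + 57))) = -48310*(-1/(73*(2*(-5*(4 - 5))*(-4 - 5*(4 - 5)) + 57))) = -48310*(-1/(73*(2*(-5*(-1))*(-4 - 5*(-1)) + 57))) = -48310*(-1/(73*(2*5*(-4 + 5) + 57))) = -48310*(-1/(73*(2*5*1 + 57))) = -48310*(-1/(73*(10 + 57))) = -48310/((-73*67)) = -48310/(-4891) = -48310*(-1/4891) = 48310/4891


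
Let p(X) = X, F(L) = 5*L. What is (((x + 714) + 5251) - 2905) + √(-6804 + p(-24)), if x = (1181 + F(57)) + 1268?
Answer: 5794 + 2*I*√1707 ≈ 5794.0 + 82.632*I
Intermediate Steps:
x = 2734 (x = (1181 + 5*57) + 1268 = (1181 + 285) + 1268 = 1466 + 1268 = 2734)
(((x + 714) + 5251) - 2905) + √(-6804 + p(-24)) = (((2734 + 714) + 5251) - 2905) + √(-6804 - 24) = ((3448 + 5251) - 2905) + √(-6828) = (8699 - 2905) + 2*I*√1707 = 5794 + 2*I*√1707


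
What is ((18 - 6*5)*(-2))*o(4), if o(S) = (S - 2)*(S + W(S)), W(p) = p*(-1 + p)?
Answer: 768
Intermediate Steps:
o(S) = (-2 + S)*(S + S*(-1 + S)) (o(S) = (S - 2)*(S + S*(-1 + S)) = (-2 + S)*(S + S*(-1 + S)))
((18 - 6*5)*(-2))*o(4) = ((18 - 6*5)*(-2))*(4**2*(-2 + 4)) = ((18 - 30)*(-2))*(16*2) = -12*(-2)*32 = 24*32 = 768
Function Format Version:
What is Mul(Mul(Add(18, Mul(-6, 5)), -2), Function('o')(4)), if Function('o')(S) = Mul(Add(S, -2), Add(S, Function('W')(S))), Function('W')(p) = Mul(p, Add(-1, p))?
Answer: 768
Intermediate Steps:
Function('o')(S) = Mul(Add(-2, S), Add(S, Mul(S, Add(-1, S)))) (Function('o')(S) = Mul(Add(S, -2), Add(S, Mul(S, Add(-1, S)))) = Mul(Add(-2, S), Add(S, Mul(S, Add(-1, S)))))
Mul(Mul(Add(18, Mul(-6, 5)), -2), Function('o')(4)) = Mul(Mul(Add(18, Mul(-6, 5)), -2), Mul(Pow(4, 2), Add(-2, 4))) = Mul(Mul(Add(18, -30), -2), Mul(16, 2)) = Mul(Mul(-12, -2), 32) = Mul(24, 32) = 768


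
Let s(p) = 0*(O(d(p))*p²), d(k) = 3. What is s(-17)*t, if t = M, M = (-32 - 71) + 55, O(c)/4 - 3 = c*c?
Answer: 0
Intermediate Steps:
O(c) = 12 + 4*c² (O(c) = 12 + 4*(c*c) = 12 + 4*c²)
M = -48 (M = -103 + 55 = -48)
s(p) = 0 (s(p) = 0*((12 + 4*3²)*p²) = 0*((12 + 4*9)*p²) = 0*((12 + 36)*p²) = 0*(48*p²) = 0)
t = -48
s(-17)*t = 0*(-48) = 0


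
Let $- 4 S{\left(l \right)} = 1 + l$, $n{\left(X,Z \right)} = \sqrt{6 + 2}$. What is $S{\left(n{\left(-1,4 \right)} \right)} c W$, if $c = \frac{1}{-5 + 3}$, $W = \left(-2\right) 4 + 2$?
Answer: $- \frac{3}{4} - \frac{3 \sqrt{2}}{2} \approx -2.8713$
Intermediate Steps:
$n{\left(X,Z \right)} = 2 \sqrt{2}$ ($n{\left(X,Z \right)} = \sqrt{8} = 2 \sqrt{2}$)
$W = -6$ ($W = -8 + 2 = -6$)
$c = - \frac{1}{2}$ ($c = \frac{1}{-2} = - \frac{1}{2} \approx -0.5$)
$S{\left(l \right)} = - \frac{1}{4} - \frac{l}{4}$ ($S{\left(l \right)} = - \frac{1 + l}{4} = - \frac{1}{4} - \frac{l}{4}$)
$S{\left(n{\left(-1,4 \right)} \right)} c W = \left(- \frac{1}{4} - \frac{2 \sqrt{2}}{4}\right) \left(- \frac{1}{2}\right) \left(-6\right) = \left(- \frac{1}{4} - \frac{\sqrt{2}}{2}\right) \left(- \frac{1}{2}\right) \left(-6\right) = \left(\frac{1}{8} + \frac{\sqrt{2}}{4}\right) \left(-6\right) = - \frac{3}{4} - \frac{3 \sqrt{2}}{2}$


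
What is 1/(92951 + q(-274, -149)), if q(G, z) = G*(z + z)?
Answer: 1/174603 ≈ 5.7273e-6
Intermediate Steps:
q(G, z) = 2*G*z (q(G, z) = G*(2*z) = 2*G*z)
1/(92951 + q(-274, -149)) = 1/(92951 + 2*(-274)*(-149)) = 1/(92951 + 81652) = 1/174603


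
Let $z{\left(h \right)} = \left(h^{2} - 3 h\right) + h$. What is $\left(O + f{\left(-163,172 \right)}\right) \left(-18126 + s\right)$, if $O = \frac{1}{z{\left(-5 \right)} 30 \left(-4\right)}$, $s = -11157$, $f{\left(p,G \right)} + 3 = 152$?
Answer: $- \frac{6108424039}{1400} \approx -4.3632 \cdot 10^{6}$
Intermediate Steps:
$f{\left(p,G \right)} = 149$ ($f{\left(p,G \right)} = -3 + 152 = 149$)
$z{\left(h \right)} = h^{2} - 2 h$
$O = - \frac{1}{4200}$ ($O = \frac{1}{- 5 \left(-2 - 5\right) 30 \left(-4\right)} = \frac{1}{\left(-5\right) \left(-7\right) \left(-120\right)} = \frac{1}{35 \left(-120\right)} = \frac{1}{-4200} = - \frac{1}{4200} \approx -0.0002381$)
$\left(O + f{\left(-163,172 \right)}\right) \left(-18126 + s\right) = \left(- \frac{1}{4200} + 149\right) \left(-18126 - 11157\right) = \frac{625799}{4200} \left(-29283\right) = - \frac{6108424039}{1400}$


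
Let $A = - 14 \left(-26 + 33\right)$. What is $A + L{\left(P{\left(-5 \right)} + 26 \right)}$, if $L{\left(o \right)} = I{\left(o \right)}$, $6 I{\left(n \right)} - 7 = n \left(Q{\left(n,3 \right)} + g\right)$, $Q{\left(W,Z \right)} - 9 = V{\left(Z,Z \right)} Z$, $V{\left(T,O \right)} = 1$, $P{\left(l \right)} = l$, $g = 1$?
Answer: $- \frac{154}{3} \approx -51.333$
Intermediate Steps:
$Q{\left(W,Z \right)} = 9 + Z$ ($Q{\left(W,Z \right)} = 9 + 1 Z = 9 + Z$)
$I{\left(n \right)} = \frac{7}{6} + \frac{13 n}{6}$ ($I{\left(n \right)} = \frac{7}{6} + \frac{n \left(\left(9 + 3\right) + 1\right)}{6} = \frac{7}{6} + \frac{n \left(12 + 1\right)}{6} = \frac{7}{6} + \frac{n 13}{6} = \frac{7}{6} + \frac{13 n}{6}$)
$L{\left(o \right)} = \frac{7}{6} + \frac{13 o}{6}$
$A = -98$ ($A = \left(-14\right) 7 = -98$)
$A + L{\left(P{\left(-5 \right)} + 26 \right)} = -98 + \left(\frac{7}{6} + \frac{13 \left(-5 + 26\right)}{6}\right) = -98 + \left(\frac{7}{6} + \frac{13}{6} \cdot 21\right) = -98 + \left(\frac{7}{6} + \frac{91}{2}\right) = -98 + \frac{140}{3} = - \frac{154}{3}$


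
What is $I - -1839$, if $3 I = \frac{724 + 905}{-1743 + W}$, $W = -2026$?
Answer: $\frac{6930648}{3769} \approx 1838.9$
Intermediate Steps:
$I = - \frac{543}{3769}$ ($I = \frac{\left(724 + 905\right) \frac{1}{-1743 - 2026}}{3} = \frac{1629 \frac{1}{-3769}}{3} = \frac{1629 \left(- \frac{1}{3769}\right)}{3} = \frac{1}{3} \left(- \frac{1629}{3769}\right) = - \frac{543}{3769} \approx -0.14407$)
$I - -1839 = - \frac{543}{3769} - -1839 = - \frac{543}{3769} + 1839 = \frac{6930648}{3769}$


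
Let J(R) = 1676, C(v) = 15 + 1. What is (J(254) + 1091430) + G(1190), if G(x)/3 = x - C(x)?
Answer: 1096628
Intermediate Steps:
C(v) = 16
G(x) = -48 + 3*x (G(x) = 3*(x - 1*16) = 3*(x - 16) = 3*(-16 + x) = -48 + 3*x)
(J(254) + 1091430) + G(1190) = (1676 + 1091430) + (-48 + 3*1190) = 1093106 + (-48 + 3570) = 1093106 + 3522 = 1096628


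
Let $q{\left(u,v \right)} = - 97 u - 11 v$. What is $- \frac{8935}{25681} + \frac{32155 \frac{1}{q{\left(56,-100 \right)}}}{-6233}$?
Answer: $- \frac{240431343305}{693421823436} \approx -0.34673$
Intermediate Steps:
$- \frac{8935}{25681} + \frac{32155 \frac{1}{q{\left(56,-100 \right)}}}{-6233} = - \frac{8935}{25681} + \frac{32155 \frac{1}{\left(-97\right) 56 - -1100}}{-6233} = \left(-8935\right) \frac{1}{25681} + \frac{32155}{-5432 + 1100} \left(- \frac{1}{6233}\right) = - \frac{8935}{25681} + \frac{32155}{-4332} \left(- \frac{1}{6233}\right) = - \frac{8935}{25681} + 32155 \left(- \frac{1}{4332}\right) \left(- \frac{1}{6233}\right) = - \frac{8935}{25681} - - \frac{32155}{27001356} = - \frac{8935}{25681} + \frac{32155}{27001356} = - \frac{240431343305}{693421823436}$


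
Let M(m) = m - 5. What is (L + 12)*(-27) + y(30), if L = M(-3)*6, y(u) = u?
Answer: 1002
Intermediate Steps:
M(m) = -5 + m
L = -48 (L = (-5 - 3)*6 = -8*6 = -48)
(L + 12)*(-27) + y(30) = (-48 + 12)*(-27) + 30 = -36*(-27) + 30 = 972 + 30 = 1002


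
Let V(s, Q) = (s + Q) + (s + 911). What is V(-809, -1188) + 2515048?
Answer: 2513153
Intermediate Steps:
V(s, Q) = 911 + Q + 2*s (V(s, Q) = (Q + s) + (911 + s) = 911 + Q + 2*s)
V(-809, -1188) + 2515048 = (911 - 1188 + 2*(-809)) + 2515048 = (911 - 1188 - 1618) + 2515048 = -1895 + 2515048 = 2513153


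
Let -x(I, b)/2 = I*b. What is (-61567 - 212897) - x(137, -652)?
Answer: -453112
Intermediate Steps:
x(I, b) = -2*I*b
(-61567 - 212897) - x(137, -652) = (-61567 - 212897) - (-2)*137*(-652) = -274464 - 1*178648 = -274464 - 178648 = -453112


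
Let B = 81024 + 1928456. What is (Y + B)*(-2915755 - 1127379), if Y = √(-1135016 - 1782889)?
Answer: -8124596910320 - 4043134*I*√2917905 ≈ -8.1246e+12 - 6.9064e+9*I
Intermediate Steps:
B = 2009480
Y = I*√2917905 (Y = √(-2917905) = I*√2917905 ≈ 1708.2*I)
(Y + B)*(-2915755 - 1127379) = (I*√2917905 + 2009480)*(-2915755 - 1127379) = (2009480 + I*√2917905)*(-4043134) = -8124596910320 - 4043134*I*√2917905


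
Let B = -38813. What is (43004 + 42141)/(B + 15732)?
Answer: -85145/23081 ≈ -3.6890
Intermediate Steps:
(43004 + 42141)/(B + 15732) = (43004 + 42141)/(-38813 + 15732) = 85145/(-23081) = 85145*(-1/23081) = -85145/23081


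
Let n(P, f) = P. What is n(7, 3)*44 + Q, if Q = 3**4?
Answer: 389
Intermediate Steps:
Q = 81
n(7, 3)*44 + Q = 7*44 + 81 = 308 + 81 = 389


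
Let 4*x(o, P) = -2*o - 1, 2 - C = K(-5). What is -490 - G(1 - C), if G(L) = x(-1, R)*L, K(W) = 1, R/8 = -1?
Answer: -490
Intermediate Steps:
R = -8 (R = 8*(-1) = -8)
C = 1 (C = 2 - 1*1 = 2 - 1 = 1)
x(o, P) = -1/4 - o/2 (x(o, P) = (-2*o - 1)/4 = (-1 - 2*o)/4 = -1/4 - o/2)
G(L) = L/4 (G(L) = (-1/4 - 1/2*(-1))*L = (-1/4 + 1/2)*L = L/4)
-490 - G(1 - C) = -490 - (1 - 1*1)/4 = -490 - (1 - 1)/4 = -490 - 0/4 = -490 - 1*0 = -490 + 0 = -490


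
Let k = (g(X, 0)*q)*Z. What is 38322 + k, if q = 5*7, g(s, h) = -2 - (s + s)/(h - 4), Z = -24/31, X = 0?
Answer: 1189662/31 ≈ 38376.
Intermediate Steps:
Z = -24/31 (Z = -24*1/31 = -24/31 ≈ -0.77419)
g(s, h) = -2 - 2*s/(-4 + h)
q = 35
k = 1680/31 (k = ((2*(4 - 1*0 - 1*0)/(-4 + 0))*35)*(-24/31) = ((2*(4 + 0 + 0)/(-4))*35)*(-24/31) = ((2*(-¼)*4)*35)*(-24/31) = -2*35*(-24/31) = -70*(-24/31) = 1680/31 ≈ 54.194)
38322 + k = 38322 + 1680/31 = 1189662/31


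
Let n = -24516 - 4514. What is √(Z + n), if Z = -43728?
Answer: I*√72758 ≈ 269.74*I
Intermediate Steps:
n = -29030
√(Z + n) = √(-43728 - 29030) = √(-72758) = I*√72758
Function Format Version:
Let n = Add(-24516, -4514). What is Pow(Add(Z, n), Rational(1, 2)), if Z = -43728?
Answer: Mul(I, Pow(72758, Rational(1, 2))) ≈ Mul(269.74, I)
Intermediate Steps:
n = -29030
Pow(Add(Z, n), Rational(1, 2)) = Pow(Add(-43728, -29030), Rational(1, 2)) = Pow(-72758, Rational(1, 2)) = Mul(I, Pow(72758, Rational(1, 2)))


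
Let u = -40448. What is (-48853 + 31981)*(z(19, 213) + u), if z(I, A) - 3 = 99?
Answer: 680717712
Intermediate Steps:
z(I, A) = 102 (z(I, A) = 3 + 99 = 102)
(-48853 + 31981)*(z(19, 213) + u) = (-48853 + 31981)*(102 - 40448) = -16872*(-40346) = 680717712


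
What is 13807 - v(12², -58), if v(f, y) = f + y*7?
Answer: 14069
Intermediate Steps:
v(f, y) = f + 7*y
13807 - v(12², -58) = 13807 - (12² + 7*(-58)) = 13807 - (144 - 406) = 13807 - 1*(-262) = 13807 + 262 = 14069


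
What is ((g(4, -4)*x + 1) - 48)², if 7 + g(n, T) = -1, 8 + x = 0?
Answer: 289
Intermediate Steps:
x = -8 (x = -8 + 0 = -8)
g(n, T) = -8 (g(n, T) = -7 - 1 = -8)
((g(4, -4)*x + 1) - 48)² = ((-8*(-8) + 1) - 48)² = ((64 + 1) - 48)² = (65 - 48)² = 17² = 289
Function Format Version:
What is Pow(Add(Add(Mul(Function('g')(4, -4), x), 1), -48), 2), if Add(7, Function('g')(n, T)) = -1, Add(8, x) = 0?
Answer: 289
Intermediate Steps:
x = -8 (x = Add(-8, 0) = -8)
Function('g')(n, T) = -8 (Function('g')(n, T) = Add(-7, -1) = -8)
Pow(Add(Add(Mul(Function('g')(4, -4), x), 1), -48), 2) = Pow(Add(Add(Mul(-8, -8), 1), -48), 2) = Pow(Add(Add(64, 1), -48), 2) = Pow(Add(65, -48), 2) = Pow(17, 2) = 289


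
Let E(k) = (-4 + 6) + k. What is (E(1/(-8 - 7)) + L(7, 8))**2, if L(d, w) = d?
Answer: 17956/225 ≈ 79.804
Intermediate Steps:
E(k) = 2 + k
(E(1/(-8 - 7)) + L(7, 8))**2 = ((2 + 1/(-8 - 7)) + 7)**2 = ((2 + 1/(-15)) + 7)**2 = ((2 - 1/15) + 7)**2 = (29/15 + 7)**2 = (134/15)**2 = 17956/225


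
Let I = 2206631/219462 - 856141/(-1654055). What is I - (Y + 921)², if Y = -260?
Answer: -12199958037727751/27923247570 ≈ -4.3691e+5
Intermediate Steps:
I = 295213804219/27923247570 (I = 2206631*(1/219462) - 856141*(-1/1654055) = 2206631/219462 + 65857/127235 = 295213804219/27923247570 ≈ 10.572)
I - (Y + 921)² = 295213804219/27923247570 - (-260 + 921)² = 295213804219/27923247570 - 1*661² = 295213804219/27923247570 - 1*436921 = 295213804219/27923247570 - 436921 = -12199958037727751/27923247570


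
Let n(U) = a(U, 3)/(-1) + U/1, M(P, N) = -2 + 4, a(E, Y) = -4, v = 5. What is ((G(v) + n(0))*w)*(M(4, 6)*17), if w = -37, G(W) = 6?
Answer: -12580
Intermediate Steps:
M(P, N) = 2
n(U) = 4 + U (n(U) = -4/(-1) + U/1 = -4*(-1) + U*1 = 4 + U)
((G(v) + n(0))*w)*(M(4, 6)*17) = ((6 + (4 + 0))*(-37))*(2*17) = ((6 + 4)*(-37))*34 = (10*(-37))*34 = -370*34 = -12580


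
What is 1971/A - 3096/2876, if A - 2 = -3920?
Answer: -1483227/939014 ≈ -1.5796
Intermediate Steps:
A = -3918 (A = 2 - 3920 = -3918)
1971/A - 3096/2876 = 1971/(-3918) - 3096/2876 = 1971*(-1/3918) - 3096*1/2876 = -657/1306 - 774/719 = -1483227/939014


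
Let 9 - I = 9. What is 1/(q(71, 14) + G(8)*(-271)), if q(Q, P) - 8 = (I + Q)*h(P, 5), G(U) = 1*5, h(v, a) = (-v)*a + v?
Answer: -1/5323 ≈ -0.00018786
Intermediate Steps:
h(v, a) = v - a*v (h(v, a) = -a*v + v = v - a*v)
G(U) = 5
I = 0 (I = 9 - 1*9 = 9 - 9 = 0)
q(Q, P) = 8 - 4*P*Q (q(Q, P) = 8 + (0 + Q)*(P*(1 - 1*5)) = 8 + Q*(P*(1 - 5)) = 8 + Q*(P*(-4)) = 8 + Q*(-4*P) = 8 - 4*P*Q)
1/(q(71, 14) + G(8)*(-271)) = 1/((8 - 4*14*71) + 5*(-271)) = 1/((8 - 3976) - 1355) = 1/(-3968 - 1355) = 1/(-5323) = -1/5323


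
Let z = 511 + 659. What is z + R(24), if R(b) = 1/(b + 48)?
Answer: 84241/72 ≈ 1170.0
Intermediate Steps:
R(b) = 1/(48 + b)
z = 1170
z + R(24) = 1170 + 1/(48 + 24) = 1170 + 1/72 = 84241/72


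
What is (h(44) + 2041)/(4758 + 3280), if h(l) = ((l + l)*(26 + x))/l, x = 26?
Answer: 2145/8038 ≈ 0.26686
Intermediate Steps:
h(l) = 104 (h(l) = ((l + l)*(26 + 26))/l = ((2*l)*52)/l = (104*l)/l = 104)
(h(44) + 2041)/(4758 + 3280) = (104 + 2041)/(4758 + 3280) = 2145/8038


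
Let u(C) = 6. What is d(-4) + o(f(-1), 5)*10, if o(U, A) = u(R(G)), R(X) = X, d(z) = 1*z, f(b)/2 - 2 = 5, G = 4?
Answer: 56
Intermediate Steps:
f(b) = 14 (f(b) = 4 + 2*5 = 4 + 10 = 14)
d(z) = z
o(U, A) = 6
d(-4) + o(f(-1), 5)*10 = -4 + 6*10 = -4 + 60 = 56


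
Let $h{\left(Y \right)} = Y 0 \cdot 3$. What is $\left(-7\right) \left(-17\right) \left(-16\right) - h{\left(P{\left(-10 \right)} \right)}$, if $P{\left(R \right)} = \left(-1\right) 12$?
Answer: $-1904$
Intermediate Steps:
$P{\left(R \right)} = -12$
$h{\left(Y \right)} = 0$ ($h{\left(Y \right)} = 0 \cdot 3 = 0$)
$\left(-7\right) \left(-17\right) \left(-16\right) - h{\left(P{\left(-10 \right)} \right)} = \left(-7\right) \left(-17\right) \left(-16\right) - 0 = 119 \left(-16\right) + 0 = -1904 + 0 = -1904$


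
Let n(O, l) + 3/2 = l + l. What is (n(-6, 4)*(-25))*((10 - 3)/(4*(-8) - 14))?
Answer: 2275/92 ≈ 24.728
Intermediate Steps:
n(O, l) = -3/2 + 2*l (n(O, l) = -3/2 + (l + l) = -3/2 + 2*l)
(n(-6, 4)*(-25))*((10 - 3)/(4*(-8) - 14)) = ((-3/2 + 2*4)*(-25))*((10 - 3)/(4*(-8) - 14)) = ((-3/2 + 8)*(-25))*(7/(-32 - 14)) = ((13/2)*(-25))*(7/(-46)) = -2275*(-1)/(2*46) = -325/2*(-7/46) = 2275/92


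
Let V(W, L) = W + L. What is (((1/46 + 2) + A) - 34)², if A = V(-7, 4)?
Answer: 2588881/2116 ≈ 1223.5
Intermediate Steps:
V(W, L) = L + W
A = -3 (A = 4 - 7 = -3)
(((1/46 + 2) + A) - 34)² = (((1/46 + 2) - 3) - 34)² = ((93/46 - 3) - 34)² = (-45/46 - 34)² = (-1609/46)² = 2588881/2116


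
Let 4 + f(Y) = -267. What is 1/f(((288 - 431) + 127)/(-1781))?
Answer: -1/271 ≈ -0.0036900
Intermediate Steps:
f(Y) = -271 (f(Y) = -4 - 267 = -271)
1/f(((288 - 431) + 127)/(-1781)) = 1/(-271) = -1/271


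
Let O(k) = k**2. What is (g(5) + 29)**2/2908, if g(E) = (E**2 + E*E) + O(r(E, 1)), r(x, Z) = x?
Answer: 2704/727 ≈ 3.7194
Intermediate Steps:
g(E) = 3*E**2 (g(E) = (E**2 + E*E) + E**2 = (E**2 + E**2) + E**2 = 2*E**2 + E**2 = 3*E**2)
(g(5) + 29)**2/2908 = (3*5**2 + 29)**2/2908 = (3*25 + 29)**2*(1/2908) = (75 + 29)**2*(1/2908) = 104**2*(1/2908) = 10816*(1/2908) = 2704/727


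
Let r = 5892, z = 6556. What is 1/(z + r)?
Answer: 1/12448 ≈ 8.0334e-5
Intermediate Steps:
1/(z + r) = 1/(6556 + 5892) = 1/12448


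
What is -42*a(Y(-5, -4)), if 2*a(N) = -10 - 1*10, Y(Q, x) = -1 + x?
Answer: 420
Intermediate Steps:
a(N) = -10 (a(N) = (-10 - 1*10)/2 = (-10 - 10)/2 = (½)*(-20) = -10)
-42*a(Y(-5, -4)) = -42*(-10) = 420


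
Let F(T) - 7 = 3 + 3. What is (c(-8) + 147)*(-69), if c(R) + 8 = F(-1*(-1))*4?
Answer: -13179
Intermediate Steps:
F(T) = 13 (F(T) = 7 + (3 + 3) = 7 + 6 = 13)
c(R) = 44 (c(R) = -8 + 13*4 = -8 + 52 = 44)
(c(-8) + 147)*(-69) = (44 + 147)*(-69) = 191*(-69) = -13179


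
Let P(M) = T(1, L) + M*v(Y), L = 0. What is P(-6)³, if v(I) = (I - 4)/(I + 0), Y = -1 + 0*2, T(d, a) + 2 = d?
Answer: -29791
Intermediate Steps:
T(d, a) = -2 + d
Y = -1 (Y = -1 + 0 = -1)
v(I) = (-4 + I)/I
P(M) = -1 + 5*M (P(M) = (-2 + 1) + M*((-4 - 1)/(-1)) = -1 + M*(-1*(-5)) = -1 + M*5 = -1 + 5*M)
P(-6)³ = (-1 + 5*(-6))³ = (-1 - 30)³ = (-31)³ = -29791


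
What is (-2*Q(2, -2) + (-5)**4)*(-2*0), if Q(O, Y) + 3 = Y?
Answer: 0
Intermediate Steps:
Q(O, Y) = -3 + Y
(-2*Q(2, -2) + (-5)**4)*(-2*0) = (-2*(-3 - 2) + (-5)**4)*(-2*0) = (-2*(-5) + 625)*0 = (10 + 625)*0 = 635*0 = 0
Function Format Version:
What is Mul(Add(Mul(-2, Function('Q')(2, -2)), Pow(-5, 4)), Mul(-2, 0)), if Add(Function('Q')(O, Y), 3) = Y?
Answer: 0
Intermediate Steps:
Function('Q')(O, Y) = Add(-3, Y)
Mul(Add(Mul(-2, Function('Q')(2, -2)), Pow(-5, 4)), Mul(-2, 0)) = Mul(Add(Mul(-2, Add(-3, -2)), Pow(-5, 4)), Mul(-2, 0)) = Mul(Add(Mul(-2, -5), 625), 0) = Mul(Add(10, 625), 0) = Mul(635, 0) = 0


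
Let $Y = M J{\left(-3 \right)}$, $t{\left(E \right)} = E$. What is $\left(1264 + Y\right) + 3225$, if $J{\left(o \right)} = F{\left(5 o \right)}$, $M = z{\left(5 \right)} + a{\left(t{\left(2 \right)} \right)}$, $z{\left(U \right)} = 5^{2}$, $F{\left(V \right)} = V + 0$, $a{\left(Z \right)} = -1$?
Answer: $4129$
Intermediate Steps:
$F{\left(V \right)} = V$
$z{\left(U \right)} = 25$
$M = 24$ ($M = 25 - 1 = 24$)
$J{\left(o \right)} = 5 o$
$Y = -360$ ($Y = 24 \cdot 5 \left(-3\right) = 24 \left(-15\right) = -360$)
$\left(1264 + Y\right) + 3225 = \left(1264 - 360\right) + 3225 = 904 + 3225 = 4129$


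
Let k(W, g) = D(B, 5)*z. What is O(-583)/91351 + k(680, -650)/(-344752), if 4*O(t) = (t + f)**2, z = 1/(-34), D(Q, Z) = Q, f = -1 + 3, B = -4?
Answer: 247296422127/267694239592 ≈ 0.92380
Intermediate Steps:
f = 2
z = -1/34 ≈ -0.029412
O(t) = (2 + t)**2/4 (O(t) = (t + 2)**2/4 = (2 + t)**2/4)
k(W, g) = 2/17 (k(W, g) = -4*(-1/34) = 2/17)
O(-583)/91351 + k(680, -650)/(-344752) = ((2 - 583)**2/4)/91351 + (2/17)/(-344752) = ((1/4)*(-581)**2)*(1/91351) + (2/17)*(-1/344752) = ((1/4)*337561)*(1/91351) - 1/2930392 = (337561/4)*(1/91351) - 1/2930392 = 337561/365404 - 1/2930392 = 247296422127/267694239592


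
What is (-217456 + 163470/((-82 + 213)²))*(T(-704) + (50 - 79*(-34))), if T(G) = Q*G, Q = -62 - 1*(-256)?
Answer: 499437202932640/17161 ≈ 2.9103e+10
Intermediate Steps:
Q = 194 (Q = -62 + 256 = 194)
T(G) = 194*G
(-217456 + 163470/((-82 + 213)²))*(T(-704) + (50 - 79*(-34))) = (-217456 + 163470/((-82 + 213)²))*(194*(-704) + (50 - 79*(-34))) = (-217456 + 163470/(131²))*(-136576 + (50 + 2686)) = (-217456 + 163470/17161)*(-136576 + 2736) = (-217456 + 163470*(1/17161))*(-133840) = (-217456 + 163470/17161)*(-133840) = -3731598946/17161*(-133840) = 499437202932640/17161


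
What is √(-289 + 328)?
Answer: √39 ≈ 6.2450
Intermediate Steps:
√(-289 + 328) = √39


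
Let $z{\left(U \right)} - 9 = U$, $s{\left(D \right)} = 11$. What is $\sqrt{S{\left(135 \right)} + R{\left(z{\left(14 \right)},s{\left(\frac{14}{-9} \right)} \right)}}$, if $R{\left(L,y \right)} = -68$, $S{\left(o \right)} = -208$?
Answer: $2 i \sqrt{69} \approx 16.613 i$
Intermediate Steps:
$z{\left(U \right)} = 9 + U$
$\sqrt{S{\left(135 \right)} + R{\left(z{\left(14 \right)},s{\left(\frac{14}{-9} \right)} \right)}} = \sqrt{-208 - 68} = \sqrt{-276} = 2 i \sqrt{69}$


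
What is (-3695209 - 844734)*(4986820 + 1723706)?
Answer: -30465405540018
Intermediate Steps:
(-3695209 - 844734)*(4986820 + 1723706) = -4539943*6710526 = -30465405540018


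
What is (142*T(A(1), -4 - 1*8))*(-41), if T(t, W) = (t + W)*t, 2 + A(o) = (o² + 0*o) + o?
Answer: 0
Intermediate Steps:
A(o) = -2 + o + o² (A(o) = -2 + ((o² + 0*o) + o) = -2 + ((o² + 0) + o) = -2 + (o² + o) = -2 + (o + o²) = -2 + o + o²)
T(t, W) = t*(W + t) (T(t, W) = (W + t)*t = t*(W + t))
(142*T(A(1), -4 - 1*8))*(-41) = (142*((-2 + 1 + 1²)*((-4 - 1*8) + (-2 + 1 + 1²))))*(-41) = (142*((-2 + 1 + 1)*((-4 - 8) + (-2 + 1 + 1))))*(-41) = (142*(0*(-12 + 0)))*(-41) = (142*(0*(-12)))*(-41) = (142*0)*(-41) = 0*(-41) = 0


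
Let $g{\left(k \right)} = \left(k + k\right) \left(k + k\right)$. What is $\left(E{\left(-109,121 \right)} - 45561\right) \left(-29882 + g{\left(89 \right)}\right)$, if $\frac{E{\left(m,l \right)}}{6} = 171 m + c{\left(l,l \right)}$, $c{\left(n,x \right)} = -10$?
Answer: $-283733910$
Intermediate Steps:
$g{\left(k \right)} = 4 k^{2}$ ($g{\left(k \right)} = 2 k 2 k = 4 k^{2}$)
$E{\left(m,l \right)} = -60 + 1026 m$ ($E{\left(m,l \right)} = 6 \left(171 m - 10\right) = 6 \left(-10 + 171 m\right) = -60 + 1026 m$)
$\left(E{\left(-109,121 \right)} - 45561\right) \left(-29882 + g{\left(89 \right)}\right) = \left(\left(-60 + 1026 \left(-109\right)\right) - 45561\right) \left(-29882 + 4 \cdot 89^{2}\right) = \left(\left(-60 - 111834\right) - 45561\right) \left(-29882 + 4 \cdot 7921\right) = \left(-111894 - 45561\right) \left(-29882 + 31684\right) = \left(-157455\right) 1802 = -283733910$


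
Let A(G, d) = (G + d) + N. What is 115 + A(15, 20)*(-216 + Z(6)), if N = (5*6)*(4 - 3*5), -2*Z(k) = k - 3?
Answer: 128555/2 ≈ 64278.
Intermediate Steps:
Z(k) = 3/2 - k/2 (Z(k) = -(k - 3)/2 = -(-3 + k)/2 = 3/2 - k/2)
N = -330 (N = 30*(4 - 15) = 30*(-11) = -330)
A(G, d) = -330 + G + d (A(G, d) = (G + d) - 330 = -330 + G + d)
115 + A(15, 20)*(-216 + Z(6)) = 115 + (-330 + 15 + 20)*(-216 + (3/2 - ½*6)) = 115 - 295*(-216 + (3/2 - 3)) = 115 - 295*(-216 - 3/2) = 115 - 295*(-435/2) = 115 + 128325/2 = 128555/2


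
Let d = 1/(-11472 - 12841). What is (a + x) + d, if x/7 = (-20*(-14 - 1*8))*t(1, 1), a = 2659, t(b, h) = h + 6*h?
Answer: 588836546/24313 ≈ 24219.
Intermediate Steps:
t(b, h) = 7*h
d = -1/24313 (d = 1/(-24313) = -1/24313 ≈ -4.1130e-5)
x = 21560 (x = 7*((-20*(-14 - 1*8))*(7*1)) = 7*(-20*(-14 - 8)*7) = 7*(-20*(-22)*7) = 7*(440*7) = 7*3080 = 21560)
(a + x) + d = (2659 + 21560) - 1/24313 = 24219 - 1/24313 = 588836546/24313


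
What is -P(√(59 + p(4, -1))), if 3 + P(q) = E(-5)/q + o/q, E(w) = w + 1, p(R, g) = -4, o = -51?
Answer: 3 + √55 ≈ 10.416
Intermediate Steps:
E(w) = 1 + w
P(q) = -3 - 55/q (P(q) = -3 + ((1 - 5)/q - 51/q) = -3 + (-4/q - 51/q) = -3 - 55/q)
-P(√(59 + p(4, -1))) = -(-3 - 55/√(59 - 4)) = -(-3 - 55*√55/55) = -(-3 - √55) = 3 + √55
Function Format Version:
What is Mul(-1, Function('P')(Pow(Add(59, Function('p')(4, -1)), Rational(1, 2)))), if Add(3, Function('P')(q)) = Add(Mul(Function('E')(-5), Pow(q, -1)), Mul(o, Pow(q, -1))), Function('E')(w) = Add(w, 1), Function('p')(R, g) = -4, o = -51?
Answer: Add(3, Pow(55, Rational(1, 2))) ≈ 10.416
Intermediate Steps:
Function('E')(w) = Add(1, w)
Function('P')(q) = Add(-3, Mul(-55, Pow(q, -1))) (Function('P')(q) = Add(-3, Add(Mul(Add(1, -5), Pow(q, -1)), Mul(-51, Pow(q, -1)))) = Add(-3, Add(Mul(-4, Pow(q, -1)), Mul(-51, Pow(q, -1)))) = Add(-3, Mul(-55, Pow(q, -1))))
Mul(-1, Function('P')(Pow(Add(59, Function('p')(4, -1)), Rational(1, 2)))) = Mul(-1, Add(-3, Mul(-55, Pow(Pow(Add(59, -4), Rational(1, 2)), -1)))) = Mul(-1, Add(-3, Mul(-55, Pow(Pow(55, Rational(1, 2)), -1)))) = Mul(-1, Add(-3, Mul(-55, Mul(Rational(1, 55), Pow(55, Rational(1, 2)))))) = Mul(-1, Add(-3, Mul(-1, Pow(55, Rational(1, 2))))) = Add(3, Pow(55, Rational(1, 2)))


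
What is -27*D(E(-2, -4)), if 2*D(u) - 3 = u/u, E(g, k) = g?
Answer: -54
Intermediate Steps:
D(u) = 2 (D(u) = 3/2 + (u/u)/2 = 3/2 + (½)*1 = 3/2 + ½ = 2)
-27*D(E(-2, -4)) = -27*2 = -54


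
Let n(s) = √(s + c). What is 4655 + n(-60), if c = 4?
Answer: 4655 + 2*I*√14 ≈ 4655.0 + 7.4833*I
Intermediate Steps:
n(s) = √(4 + s) (n(s) = √(s + 4) = √(4 + s))
4655 + n(-60) = 4655 + √(4 - 60) = 4655 + √(-56) = 4655 + 2*I*√14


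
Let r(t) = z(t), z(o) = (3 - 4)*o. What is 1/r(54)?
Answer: -1/54 ≈ -0.018519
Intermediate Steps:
z(o) = -o
r(t) = -t
1/r(54) = 1/(-1*54) = 1/(-54) = -1/54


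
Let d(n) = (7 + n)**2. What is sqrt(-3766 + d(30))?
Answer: I*sqrt(2397) ≈ 48.959*I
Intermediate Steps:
sqrt(-3766 + d(30)) = sqrt(-3766 + (7 + 30)**2) = sqrt(-3766 + 37**2) = sqrt(-3766 + 1369) = sqrt(-2397) = I*sqrt(2397)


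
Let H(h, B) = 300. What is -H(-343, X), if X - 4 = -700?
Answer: -300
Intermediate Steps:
X = -696 (X = 4 - 700 = -696)
-H(-343, X) = -1*300 = -300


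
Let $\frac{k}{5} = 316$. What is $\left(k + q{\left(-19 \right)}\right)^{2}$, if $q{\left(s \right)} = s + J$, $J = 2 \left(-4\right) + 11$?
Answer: $2446096$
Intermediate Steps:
$k = 1580$ ($k = 5 \cdot 316 = 1580$)
$J = 3$ ($J = -8 + 11 = 3$)
$q{\left(s \right)} = 3 + s$ ($q{\left(s \right)} = s + 3 = 3 + s$)
$\left(k + q{\left(-19 \right)}\right)^{2} = \left(1580 + \left(3 - 19\right)\right)^{2} = \left(1580 - 16\right)^{2} = 1564^{2} = 2446096$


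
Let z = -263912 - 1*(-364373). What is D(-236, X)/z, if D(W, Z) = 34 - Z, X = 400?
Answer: -122/33487 ≈ -0.0036432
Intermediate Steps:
z = 100461 (z = -263912 + 364373 = 100461)
D(-236, X)/z = (34 - 1*400)/100461 = (34 - 400)*(1/100461) = -366*1/100461 = -122/33487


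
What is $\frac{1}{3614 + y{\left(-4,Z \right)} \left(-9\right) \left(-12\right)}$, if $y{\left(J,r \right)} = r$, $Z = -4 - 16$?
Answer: $\frac{1}{1454} \approx 0.00068776$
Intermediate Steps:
$Z = -20$ ($Z = -4 - 16 = -20$)
$\frac{1}{3614 + y{\left(-4,Z \right)} \left(-9\right) \left(-12\right)} = \frac{1}{3614 + \left(-20\right) \left(-9\right) \left(-12\right)} = \frac{1}{3614 + 180 \left(-12\right)} = \frac{1}{3614 - 2160} = \frac{1}{1454}$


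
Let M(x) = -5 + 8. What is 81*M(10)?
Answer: 243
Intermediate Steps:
M(x) = 3
81*M(10) = 81*3 = 243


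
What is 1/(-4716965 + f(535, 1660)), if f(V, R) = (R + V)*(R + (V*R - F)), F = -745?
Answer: 1/1949941510 ≈ 5.1284e-10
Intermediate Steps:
f(V, R) = (R + V)*(745 + R + R*V) (f(V, R) = (R + V)*(R + (V*R - 1*(-745))) = (R + V)*(R + (R*V + 745)) = (R + V)*(R + (745 + R*V)) = (R + V)*(745 + R + R*V))
1/(-4716965 + f(535, 1660)) = 1/(-4716965 + (1660² + 745*1660 + 745*535 + 1660*535 + 1660*535² + 535*1660²)) = 1/(-4716965 + (2755600 + 1236700 + 398575 + 888100 + 1660*286225 + 535*2755600)) = 1/(-4716965 + (2755600 + 1236700 + 398575 + 888100 + 475133500 + 1474246000)) = 1/(-4716965 + 1954658475) = 1/1949941510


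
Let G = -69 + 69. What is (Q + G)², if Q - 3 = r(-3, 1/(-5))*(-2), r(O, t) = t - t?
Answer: 9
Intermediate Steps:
r(O, t) = 0
G = 0
Q = 3 (Q = 3 + 0*(-2) = 3 + 0 = 3)
(Q + G)² = (3 + 0)² = 3² = 9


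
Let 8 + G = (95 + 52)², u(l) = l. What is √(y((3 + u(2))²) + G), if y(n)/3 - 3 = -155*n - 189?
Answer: √9418 ≈ 97.046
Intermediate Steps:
G = 21601 (G = -8 + (95 + 52)² = -8 + 147² = -8 + 21609 = 21601)
y(n) = -558 - 465*n (y(n) = 9 + 3*(-155*n - 189) = 9 + 3*(-189 - 155*n) = 9 + (-567 - 465*n) = -558 - 465*n)
√(y((3 + u(2))²) + G) = √((-558 - 465*(3 + 2)²) + 21601) = √((-558 - 465*5²) + 21601) = √((-558 - 465*25) + 21601) = √((-558 - 11625) + 21601) = √(-12183 + 21601) = √9418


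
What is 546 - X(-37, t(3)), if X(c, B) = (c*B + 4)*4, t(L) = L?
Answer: 974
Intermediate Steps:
X(c, B) = 16 + 4*B*c (X(c, B) = (B*c + 4)*4 = (4 + B*c)*4 = 16 + 4*B*c)
546 - X(-37, t(3)) = 546 - (16 + 4*3*(-37)) = 546 - (16 - 444) = 546 - 1*(-428) = 546 + 428 = 974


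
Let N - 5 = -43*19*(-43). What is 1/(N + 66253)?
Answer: 1/101389 ≈ 9.8630e-6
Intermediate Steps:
N = 35136 (N = 5 - 43*19*(-43) = 5 - 817*(-43) = 5 + 35131 = 35136)
1/(N + 66253) = 1/(35136 + 66253) = 1/101389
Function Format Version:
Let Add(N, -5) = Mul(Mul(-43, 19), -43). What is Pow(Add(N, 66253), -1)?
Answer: Rational(1, 101389) ≈ 9.8630e-6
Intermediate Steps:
N = 35136 (N = Add(5, Mul(Mul(-43, 19), -43)) = Add(5, Mul(-817, -43)) = Add(5, 35131) = 35136)
Pow(Add(N, 66253), -1) = Pow(Add(35136, 66253), -1) = Pow(101389, -1) = Rational(1, 101389)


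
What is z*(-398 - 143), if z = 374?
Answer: -202334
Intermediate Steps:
z*(-398 - 143) = 374*(-398 - 143) = 374*(-541) = -202334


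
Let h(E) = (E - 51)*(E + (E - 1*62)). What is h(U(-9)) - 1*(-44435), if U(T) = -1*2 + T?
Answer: 49643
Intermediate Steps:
U(T) = -2 + T
h(E) = (-62 + 2*E)*(-51 + E) (h(E) = (-51 + E)*(E + (E - 62)) = (-51 + E)*(E + (-62 + E)) = (-51 + E)*(-62 + 2*E) = (-62 + 2*E)*(-51 + E))
h(U(-9)) - 1*(-44435) = (3162 - 164*(-2 - 9) + 2*(-2 - 9)²) - 1*(-44435) = (3162 - 164*(-11) + 2*(-11)²) + 44435 = (3162 + 1804 + 2*121) + 44435 = (3162 + 1804 + 242) + 44435 = 5208 + 44435 = 49643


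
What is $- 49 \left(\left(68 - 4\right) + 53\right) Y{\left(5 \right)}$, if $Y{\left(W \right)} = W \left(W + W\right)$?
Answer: $-286650$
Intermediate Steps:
$Y{\left(W \right)} = 2 W^{2}$ ($Y{\left(W \right)} = W 2 W = 2 W^{2}$)
$- 49 \left(\left(68 - 4\right) + 53\right) Y{\left(5 \right)} = - 49 \left(\left(68 - 4\right) + 53\right) 2 \cdot 5^{2} = - 49 \left(64 + 53\right) 2 \cdot 25 = \left(-49\right) 117 \cdot 50 = \left(-5733\right) 50 = -286650$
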